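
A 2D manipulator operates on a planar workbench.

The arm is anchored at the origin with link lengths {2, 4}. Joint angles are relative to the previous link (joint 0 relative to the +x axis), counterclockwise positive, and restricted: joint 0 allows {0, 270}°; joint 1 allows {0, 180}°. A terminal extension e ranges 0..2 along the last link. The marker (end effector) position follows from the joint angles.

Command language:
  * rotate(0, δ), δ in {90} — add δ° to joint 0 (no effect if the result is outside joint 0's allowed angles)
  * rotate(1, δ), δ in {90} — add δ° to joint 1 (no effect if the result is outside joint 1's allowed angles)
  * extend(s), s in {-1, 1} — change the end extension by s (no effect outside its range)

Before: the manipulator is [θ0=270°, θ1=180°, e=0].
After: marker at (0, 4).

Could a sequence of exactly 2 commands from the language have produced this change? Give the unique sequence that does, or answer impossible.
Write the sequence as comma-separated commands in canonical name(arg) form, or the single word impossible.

t0: [θ0=270°, θ1=180°, e=0]
[1] after extend(1): [θ0=270°, θ1=180°, e=1]
[2] after extend(1): [θ0=270°, θ1=180°, e=2]
no other 2-command option fits: unique.

extend(1), extend(1)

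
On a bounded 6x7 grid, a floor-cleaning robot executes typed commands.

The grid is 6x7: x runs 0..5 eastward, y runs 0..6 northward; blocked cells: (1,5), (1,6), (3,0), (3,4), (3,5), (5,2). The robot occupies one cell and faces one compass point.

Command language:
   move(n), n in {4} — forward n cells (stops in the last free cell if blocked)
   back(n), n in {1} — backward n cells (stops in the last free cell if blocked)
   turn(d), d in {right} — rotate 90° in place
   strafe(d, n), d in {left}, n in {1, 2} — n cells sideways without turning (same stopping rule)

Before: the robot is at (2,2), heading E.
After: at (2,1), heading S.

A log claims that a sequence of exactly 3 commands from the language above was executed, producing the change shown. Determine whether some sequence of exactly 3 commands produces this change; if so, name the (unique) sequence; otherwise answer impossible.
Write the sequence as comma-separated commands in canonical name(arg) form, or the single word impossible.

turn(right), move(4), back(1)

key: order matters: swapping turn(right) and back(1) lands elsewhere
begin: at (2,2), heading E
1. turn(right) → at (2,2), heading S
2. move(4) → at (2,0), heading S
3. back(1) → at (2,1), heading S
no other 3-command option fits: unique.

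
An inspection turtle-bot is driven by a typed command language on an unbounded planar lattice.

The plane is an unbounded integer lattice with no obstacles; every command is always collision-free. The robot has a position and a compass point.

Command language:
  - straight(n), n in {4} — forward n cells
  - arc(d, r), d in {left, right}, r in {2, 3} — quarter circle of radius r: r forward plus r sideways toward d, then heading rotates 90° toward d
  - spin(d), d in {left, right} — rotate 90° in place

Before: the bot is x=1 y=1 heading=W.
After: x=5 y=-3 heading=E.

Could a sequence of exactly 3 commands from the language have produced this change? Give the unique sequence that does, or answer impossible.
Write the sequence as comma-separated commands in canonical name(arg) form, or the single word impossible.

arc(left, 2), arc(left, 2), straight(4)

key: order matters: swapping arc(left, 2) and straight(4) lands elsewhere
start: x=1 y=1 heading=W
[1] after arc(left, 2): x=-1 y=-1 heading=S
[2] after arc(left, 2): x=1 y=-3 heading=E
[3] after straight(4): x=5 y=-3 heading=E
no other 3-command option fits: unique.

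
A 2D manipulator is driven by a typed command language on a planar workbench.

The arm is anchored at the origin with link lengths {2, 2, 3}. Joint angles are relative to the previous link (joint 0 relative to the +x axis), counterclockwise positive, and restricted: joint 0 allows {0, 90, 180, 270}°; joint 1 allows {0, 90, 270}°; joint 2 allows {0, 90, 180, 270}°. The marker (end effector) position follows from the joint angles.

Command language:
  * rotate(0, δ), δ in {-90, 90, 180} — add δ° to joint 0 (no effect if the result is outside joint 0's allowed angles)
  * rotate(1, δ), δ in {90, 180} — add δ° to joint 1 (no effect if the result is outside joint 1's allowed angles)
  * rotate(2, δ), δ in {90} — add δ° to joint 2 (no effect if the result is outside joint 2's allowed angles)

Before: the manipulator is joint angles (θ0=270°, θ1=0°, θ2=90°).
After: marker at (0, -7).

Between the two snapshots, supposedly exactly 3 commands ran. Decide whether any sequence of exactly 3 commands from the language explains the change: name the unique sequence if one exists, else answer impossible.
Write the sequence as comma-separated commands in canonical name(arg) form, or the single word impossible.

rotate(2, 90), rotate(2, 90), rotate(2, 90)

t0: joint angles (θ0=270°, θ1=0°, θ2=90°)
[1] after rotate(2, 90): joint angles (θ0=270°, θ1=0°, θ2=180°)
[2] after rotate(2, 90): joint angles (θ0=270°, θ1=0°, θ2=270°)
[3] after rotate(2, 90): joint angles (θ0=270°, θ1=0°, θ2=0°)
all 216 alternatives checked — unique.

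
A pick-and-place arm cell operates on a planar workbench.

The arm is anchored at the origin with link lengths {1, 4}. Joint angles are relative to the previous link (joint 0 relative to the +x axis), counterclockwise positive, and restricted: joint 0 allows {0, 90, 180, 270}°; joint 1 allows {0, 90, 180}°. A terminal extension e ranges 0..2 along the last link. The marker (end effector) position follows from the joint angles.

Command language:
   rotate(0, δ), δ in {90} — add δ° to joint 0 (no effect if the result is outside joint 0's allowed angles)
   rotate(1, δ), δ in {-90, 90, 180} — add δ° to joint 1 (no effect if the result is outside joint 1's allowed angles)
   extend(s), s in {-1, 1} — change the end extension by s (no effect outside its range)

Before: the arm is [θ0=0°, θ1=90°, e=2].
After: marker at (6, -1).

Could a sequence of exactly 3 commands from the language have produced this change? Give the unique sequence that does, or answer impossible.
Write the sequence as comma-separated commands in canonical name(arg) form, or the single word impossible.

rotate(0, 90), rotate(0, 90), rotate(0, 90)

initial: [θ0=0°, θ1=90°, e=2]
1. rotate(0, 90) → [θ0=90°, θ1=90°, e=2]
2. rotate(0, 90) → [θ0=180°, θ1=90°, e=2]
3. rotate(0, 90) → [θ0=270°, θ1=90°, e=2]
no other 3-command option fits: unique.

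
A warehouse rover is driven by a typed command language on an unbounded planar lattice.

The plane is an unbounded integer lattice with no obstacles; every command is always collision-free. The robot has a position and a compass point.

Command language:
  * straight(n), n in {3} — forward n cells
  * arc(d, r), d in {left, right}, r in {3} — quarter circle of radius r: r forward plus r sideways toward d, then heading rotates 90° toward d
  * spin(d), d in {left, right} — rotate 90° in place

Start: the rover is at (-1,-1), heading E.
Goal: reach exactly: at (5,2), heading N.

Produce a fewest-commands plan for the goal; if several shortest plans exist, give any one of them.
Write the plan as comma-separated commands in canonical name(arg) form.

straight(3), arc(left, 3)

initial: at (-1,-1), heading E
step 1 (straight(3)): at (2,-1), heading E
step 2 (arc(left, 3)): at (5,2), heading N
minimal: 2 command(s), checked below 2.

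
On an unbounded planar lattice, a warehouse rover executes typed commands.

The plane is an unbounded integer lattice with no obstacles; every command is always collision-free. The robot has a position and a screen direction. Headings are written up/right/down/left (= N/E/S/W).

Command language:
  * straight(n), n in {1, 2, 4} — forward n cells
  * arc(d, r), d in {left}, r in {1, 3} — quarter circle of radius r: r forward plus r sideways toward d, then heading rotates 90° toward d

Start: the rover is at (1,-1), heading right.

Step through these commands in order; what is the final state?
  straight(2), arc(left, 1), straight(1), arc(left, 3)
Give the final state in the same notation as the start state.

at (1,4), heading left

begin: at (1,-1), heading right
step 1 (straight(2)): at (3,-1), heading right
step 2 (arc(left, 1)): at (4,0), heading up
step 3 (straight(1)): at (4,1), heading up
step 4 (arc(left, 3)): at (1,4), heading left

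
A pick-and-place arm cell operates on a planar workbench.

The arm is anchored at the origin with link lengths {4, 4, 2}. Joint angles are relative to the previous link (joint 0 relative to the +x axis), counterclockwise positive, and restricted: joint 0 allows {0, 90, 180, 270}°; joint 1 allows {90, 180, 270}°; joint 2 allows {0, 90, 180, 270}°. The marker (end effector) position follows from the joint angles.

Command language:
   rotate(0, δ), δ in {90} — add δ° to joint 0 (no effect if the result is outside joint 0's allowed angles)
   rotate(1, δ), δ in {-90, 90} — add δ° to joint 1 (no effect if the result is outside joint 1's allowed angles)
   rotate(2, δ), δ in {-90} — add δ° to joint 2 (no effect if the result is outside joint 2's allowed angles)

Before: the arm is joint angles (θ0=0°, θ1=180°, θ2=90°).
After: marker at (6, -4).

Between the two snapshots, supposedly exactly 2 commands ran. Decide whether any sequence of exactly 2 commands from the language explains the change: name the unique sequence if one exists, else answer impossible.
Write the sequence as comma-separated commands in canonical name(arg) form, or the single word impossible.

t0: joint angles (θ0=0°, θ1=180°, θ2=90°)
1. rotate(1, 90) → joint angles (θ0=0°, θ1=270°, θ2=90°)
2. rotate(1, 90) → joint angles (θ0=0°, θ1=270°, θ2=90°)
uniquely the one of 16 2-step routes that fits.

rotate(1, 90), rotate(1, 90)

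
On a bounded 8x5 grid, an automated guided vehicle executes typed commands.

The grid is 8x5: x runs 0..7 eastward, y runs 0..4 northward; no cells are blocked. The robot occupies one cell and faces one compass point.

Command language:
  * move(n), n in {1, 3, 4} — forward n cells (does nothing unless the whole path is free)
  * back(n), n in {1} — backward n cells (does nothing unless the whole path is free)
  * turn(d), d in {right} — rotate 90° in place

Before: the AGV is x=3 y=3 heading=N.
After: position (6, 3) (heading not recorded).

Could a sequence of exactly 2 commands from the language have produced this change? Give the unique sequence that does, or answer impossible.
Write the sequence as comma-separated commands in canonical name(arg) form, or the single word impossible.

turn(right), move(3)

key: running move(3) before turn(right) would end elsewhere — order is forced
t0: x=3 y=3 heading=N
1. turn(right) → x=3 y=3 heading=E
2. move(3) → x=6 y=3 heading=E
all 25 alternatives checked — unique.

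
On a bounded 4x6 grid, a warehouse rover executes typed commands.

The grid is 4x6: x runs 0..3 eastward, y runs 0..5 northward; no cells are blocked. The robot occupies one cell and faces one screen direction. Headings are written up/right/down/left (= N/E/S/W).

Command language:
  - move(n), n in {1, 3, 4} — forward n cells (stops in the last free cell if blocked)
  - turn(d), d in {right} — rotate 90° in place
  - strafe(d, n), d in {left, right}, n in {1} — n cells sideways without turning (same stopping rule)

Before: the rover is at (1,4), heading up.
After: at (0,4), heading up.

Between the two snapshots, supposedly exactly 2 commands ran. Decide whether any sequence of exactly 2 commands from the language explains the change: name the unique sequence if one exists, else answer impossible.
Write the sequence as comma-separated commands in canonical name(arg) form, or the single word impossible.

strafe(left, 1), strafe(left, 1)

key: heading stays N — no command in the sequence turns
from: at (1,4), heading up
t=1 strafe(left, 1) ⇒ at (0,4), heading up
t=2 strafe(left, 1) ⇒ at (0,4), heading up
all 36 alternatives checked — unique.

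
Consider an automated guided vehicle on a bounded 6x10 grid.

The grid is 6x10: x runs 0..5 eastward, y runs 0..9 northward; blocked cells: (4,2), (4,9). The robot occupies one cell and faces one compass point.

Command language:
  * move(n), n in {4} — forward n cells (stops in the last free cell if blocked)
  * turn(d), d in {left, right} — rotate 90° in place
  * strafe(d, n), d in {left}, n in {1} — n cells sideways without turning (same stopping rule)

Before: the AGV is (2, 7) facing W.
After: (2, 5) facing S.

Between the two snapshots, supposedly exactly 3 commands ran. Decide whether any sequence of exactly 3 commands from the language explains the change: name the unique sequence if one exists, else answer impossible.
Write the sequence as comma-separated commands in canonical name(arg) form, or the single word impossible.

key: position moved to (2,5) AND the heading swung to S — translation plus rotation needed
begin: (2, 7) facing W
t=1 strafe(left, 1) ⇒ (2, 6) facing W
t=2 strafe(left, 1) ⇒ (2, 5) facing W
t=3 turn(left) ⇒ (2, 5) facing S
all 64 alternatives checked — unique.

strafe(left, 1), strafe(left, 1), turn(left)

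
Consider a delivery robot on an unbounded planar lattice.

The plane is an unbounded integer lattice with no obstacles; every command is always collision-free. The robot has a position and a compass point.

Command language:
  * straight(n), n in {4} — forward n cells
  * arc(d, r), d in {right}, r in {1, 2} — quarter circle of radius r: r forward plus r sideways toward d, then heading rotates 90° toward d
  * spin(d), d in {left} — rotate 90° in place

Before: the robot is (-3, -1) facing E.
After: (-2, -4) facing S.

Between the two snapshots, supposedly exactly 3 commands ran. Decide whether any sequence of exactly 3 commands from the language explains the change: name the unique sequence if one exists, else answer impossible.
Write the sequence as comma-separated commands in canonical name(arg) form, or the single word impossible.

arc(right, 2), arc(right, 1), spin(left)

key: cell and facing (now S) both changed — the 3 commands mix motion and turning
begin: (-3, -1) facing E
t=1 arc(right, 2) ⇒ (-1, -3) facing S
t=2 arc(right, 1) ⇒ (-2, -4) facing W
t=3 spin(left) ⇒ (-2, -4) facing S
no other 3-command option fits: unique.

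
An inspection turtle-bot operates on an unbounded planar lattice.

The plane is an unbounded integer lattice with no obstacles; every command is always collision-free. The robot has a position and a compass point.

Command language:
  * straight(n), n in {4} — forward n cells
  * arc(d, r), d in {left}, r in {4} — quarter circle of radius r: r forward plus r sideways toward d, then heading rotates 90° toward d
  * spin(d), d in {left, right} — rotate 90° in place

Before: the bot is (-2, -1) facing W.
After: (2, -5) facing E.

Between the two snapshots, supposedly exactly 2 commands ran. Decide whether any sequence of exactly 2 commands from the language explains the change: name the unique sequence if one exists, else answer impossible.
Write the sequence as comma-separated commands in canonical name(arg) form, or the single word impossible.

spin(left), arc(left, 4)

key: position moved to (2,-5) AND the heading swung to E — translation plus rotation needed
start: (-2, -1) facing W
t=1 spin(left) ⇒ (-2, -1) facing S
t=2 arc(left, 4) ⇒ (2, -5) facing E
no other 2-command option fits: unique.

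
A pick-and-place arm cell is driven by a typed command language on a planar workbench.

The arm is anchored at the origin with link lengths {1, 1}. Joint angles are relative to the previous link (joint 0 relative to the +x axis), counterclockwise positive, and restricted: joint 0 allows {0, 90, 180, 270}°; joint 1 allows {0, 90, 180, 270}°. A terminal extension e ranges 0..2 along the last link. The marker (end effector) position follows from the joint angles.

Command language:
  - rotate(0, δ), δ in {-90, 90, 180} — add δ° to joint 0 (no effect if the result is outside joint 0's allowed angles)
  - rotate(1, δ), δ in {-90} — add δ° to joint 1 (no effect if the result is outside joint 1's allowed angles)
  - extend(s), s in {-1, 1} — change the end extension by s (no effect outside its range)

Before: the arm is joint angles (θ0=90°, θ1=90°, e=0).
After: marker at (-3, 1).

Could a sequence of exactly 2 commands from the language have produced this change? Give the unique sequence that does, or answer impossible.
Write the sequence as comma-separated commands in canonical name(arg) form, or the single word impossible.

extend(1), extend(1)

initial: joint angles (θ0=90°, θ1=90°, e=0)
1. extend(1) → joint angles (θ0=90°, θ1=90°, e=1)
2. extend(1) → joint angles (θ0=90°, θ1=90°, e=2)
no rival 2-sequence matches.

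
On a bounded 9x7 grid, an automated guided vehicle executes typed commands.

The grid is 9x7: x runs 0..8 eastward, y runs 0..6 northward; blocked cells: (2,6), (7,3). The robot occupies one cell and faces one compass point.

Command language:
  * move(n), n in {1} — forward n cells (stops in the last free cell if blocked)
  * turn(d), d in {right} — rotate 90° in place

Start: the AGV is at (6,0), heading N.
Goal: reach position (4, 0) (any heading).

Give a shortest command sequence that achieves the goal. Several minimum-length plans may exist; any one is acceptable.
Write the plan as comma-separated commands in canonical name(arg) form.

turn(right), turn(right), turn(right), move(1), move(1)

begin: at (6,0), heading N
1. turn(right) → at (6,0), heading E
2. turn(right) → at (6,0), heading S
3. turn(right) → at (6,0), heading W
4. move(1) → at (5,0), heading W
5. move(1) → at (4,0), heading W
shorter routes all fall short; 5 is best.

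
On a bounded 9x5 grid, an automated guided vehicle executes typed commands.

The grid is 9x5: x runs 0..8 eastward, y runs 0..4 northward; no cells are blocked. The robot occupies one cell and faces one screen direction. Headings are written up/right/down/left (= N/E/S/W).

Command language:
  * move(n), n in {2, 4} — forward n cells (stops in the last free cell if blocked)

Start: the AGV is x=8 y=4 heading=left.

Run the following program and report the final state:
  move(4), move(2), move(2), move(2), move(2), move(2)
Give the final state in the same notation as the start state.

begin: x=8 y=4 heading=left
1. move(4) → x=4 y=4 heading=left
2. move(2) → x=2 y=4 heading=left
3. move(2) → x=0 y=4 heading=left
4. move(2) → x=0 y=4 heading=left
5. move(2) → x=0 y=4 heading=left
6. move(2) → x=0 y=4 heading=left

x=0 y=4 heading=left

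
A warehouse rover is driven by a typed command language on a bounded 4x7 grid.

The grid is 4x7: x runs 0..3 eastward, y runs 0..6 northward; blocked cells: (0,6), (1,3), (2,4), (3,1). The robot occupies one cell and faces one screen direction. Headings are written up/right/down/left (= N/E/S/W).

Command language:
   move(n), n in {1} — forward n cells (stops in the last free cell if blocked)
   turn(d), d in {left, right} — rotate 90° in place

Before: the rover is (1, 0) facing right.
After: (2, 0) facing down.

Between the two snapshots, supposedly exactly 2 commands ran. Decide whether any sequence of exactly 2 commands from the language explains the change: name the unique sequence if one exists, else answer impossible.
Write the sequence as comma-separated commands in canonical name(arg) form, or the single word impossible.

move(1), turn(right)

key: order matters: swapping move(1) and turn(right) lands elsewhere
begin: (1, 0) facing right
t=1 move(1) ⇒ (2, 0) facing right
t=2 turn(right) ⇒ (2, 0) facing down
no other 2-command option fits: unique.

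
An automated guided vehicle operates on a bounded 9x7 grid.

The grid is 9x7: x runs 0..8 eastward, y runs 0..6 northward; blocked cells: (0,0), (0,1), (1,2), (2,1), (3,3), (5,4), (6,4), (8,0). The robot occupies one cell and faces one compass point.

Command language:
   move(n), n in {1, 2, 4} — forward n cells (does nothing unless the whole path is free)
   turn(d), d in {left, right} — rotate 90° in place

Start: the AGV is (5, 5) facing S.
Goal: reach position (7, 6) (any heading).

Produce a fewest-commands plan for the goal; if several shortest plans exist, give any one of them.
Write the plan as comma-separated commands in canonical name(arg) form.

initial: (5, 5) facing S
t=1 turn(left) ⇒ (5, 5) facing E
t=2 move(2) ⇒ (7, 5) facing E
t=3 turn(left) ⇒ (7, 5) facing N
t=4 move(1) ⇒ (7, 6) facing N
nothing shorter than 4 reaches the goal.

turn(left), move(2), turn(left), move(1)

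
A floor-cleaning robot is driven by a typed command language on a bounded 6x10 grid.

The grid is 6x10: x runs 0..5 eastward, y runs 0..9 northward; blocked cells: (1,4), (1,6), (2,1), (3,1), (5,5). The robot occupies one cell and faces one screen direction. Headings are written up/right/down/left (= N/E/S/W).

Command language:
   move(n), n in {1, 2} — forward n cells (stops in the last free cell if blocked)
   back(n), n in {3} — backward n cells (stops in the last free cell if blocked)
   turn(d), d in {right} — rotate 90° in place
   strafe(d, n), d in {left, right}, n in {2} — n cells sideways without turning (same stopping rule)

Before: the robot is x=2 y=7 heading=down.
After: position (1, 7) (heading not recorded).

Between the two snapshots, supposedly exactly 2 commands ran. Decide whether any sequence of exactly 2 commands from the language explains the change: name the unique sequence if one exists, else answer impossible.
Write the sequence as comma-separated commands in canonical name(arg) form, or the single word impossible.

key: order matters: swapping turn(right) and move(1) lands elsewhere
begin: x=2 y=7 heading=down
1. turn(right) → x=2 y=7 heading=left
2. move(1) → x=1 y=7 heading=left
all 36 alternatives checked — unique.

turn(right), move(1)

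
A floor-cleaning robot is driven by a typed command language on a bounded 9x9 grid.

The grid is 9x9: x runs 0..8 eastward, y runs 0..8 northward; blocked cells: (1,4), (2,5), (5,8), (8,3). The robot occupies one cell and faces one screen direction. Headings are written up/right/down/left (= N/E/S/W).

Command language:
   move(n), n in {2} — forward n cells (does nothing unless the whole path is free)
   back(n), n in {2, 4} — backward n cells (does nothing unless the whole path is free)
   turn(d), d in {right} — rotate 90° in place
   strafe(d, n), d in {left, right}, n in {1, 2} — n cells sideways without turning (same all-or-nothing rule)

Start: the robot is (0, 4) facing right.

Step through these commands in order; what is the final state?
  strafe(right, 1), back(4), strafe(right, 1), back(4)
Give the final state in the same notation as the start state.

start: (0, 4) facing right
t=1 strafe(right, 1) ⇒ (0, 3) facing right
t=2 back(4) ⇒ (0, 3) facing right
t=3 strafe(right, 1) ⇒ (0, 2) facing right
t=4 back(4) ⇒ (0, 2) facing right

(0, 2) facing right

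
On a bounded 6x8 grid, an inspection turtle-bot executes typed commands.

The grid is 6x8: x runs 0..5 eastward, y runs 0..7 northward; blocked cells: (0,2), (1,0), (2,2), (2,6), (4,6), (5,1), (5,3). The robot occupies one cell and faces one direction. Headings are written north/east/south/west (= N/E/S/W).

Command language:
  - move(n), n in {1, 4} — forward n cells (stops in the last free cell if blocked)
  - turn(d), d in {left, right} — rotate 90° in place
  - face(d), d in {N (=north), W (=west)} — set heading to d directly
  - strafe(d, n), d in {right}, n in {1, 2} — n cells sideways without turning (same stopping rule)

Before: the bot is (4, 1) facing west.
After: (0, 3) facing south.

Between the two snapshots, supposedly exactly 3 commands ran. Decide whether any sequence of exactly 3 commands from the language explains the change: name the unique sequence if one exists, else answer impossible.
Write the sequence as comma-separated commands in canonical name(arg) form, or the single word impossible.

key: cell and facing (now S) both changed — the 3 commands mix motion and turning
from: (4, 1) facing west
step 1 (strafe(right, 2)): (4, 3) facing west
step 2 (move(4)): (0, 3) facing west
step 3 (turn(left)): (0, 3) facing south
no other 3-command option fits: unique.

strafe(right, 2), move(4), turn(left)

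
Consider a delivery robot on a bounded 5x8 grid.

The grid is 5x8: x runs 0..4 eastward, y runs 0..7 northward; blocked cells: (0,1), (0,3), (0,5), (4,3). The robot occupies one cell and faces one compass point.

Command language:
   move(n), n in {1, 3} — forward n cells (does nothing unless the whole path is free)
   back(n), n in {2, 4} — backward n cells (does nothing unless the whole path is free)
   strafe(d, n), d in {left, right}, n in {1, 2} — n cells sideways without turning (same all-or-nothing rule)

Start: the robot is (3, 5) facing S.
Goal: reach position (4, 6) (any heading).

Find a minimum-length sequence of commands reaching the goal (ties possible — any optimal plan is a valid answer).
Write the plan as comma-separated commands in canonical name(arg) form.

move(1), strafe(left, 1), back(2)

t0: (3, 5) facing S
1. move(1) → (3, 4) facing S
2. strafe(left, 1) → (4, 4) facing S
3. back(2) → (4, 6) facing S
nothing shorter than 3 reaches the goal.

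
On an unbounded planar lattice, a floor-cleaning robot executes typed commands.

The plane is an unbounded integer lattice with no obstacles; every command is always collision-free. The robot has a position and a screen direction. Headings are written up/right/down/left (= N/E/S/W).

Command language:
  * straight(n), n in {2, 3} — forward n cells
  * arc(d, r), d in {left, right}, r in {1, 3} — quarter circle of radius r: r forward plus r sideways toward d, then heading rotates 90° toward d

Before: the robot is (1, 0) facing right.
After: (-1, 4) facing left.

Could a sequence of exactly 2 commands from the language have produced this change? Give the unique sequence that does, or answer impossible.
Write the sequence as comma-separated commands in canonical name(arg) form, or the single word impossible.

arc(left, 1), arc(left, 3)

key: order matters: swapping arc(left, 1) and arc(left, 3) lands elsewhere
start: (1, 0) facing right
step 1 (arc(left, 1)): (2, 1) facing up
step 2 (arc(left, 3)): (-1, 4) facing left
no rival 2-sequence matches.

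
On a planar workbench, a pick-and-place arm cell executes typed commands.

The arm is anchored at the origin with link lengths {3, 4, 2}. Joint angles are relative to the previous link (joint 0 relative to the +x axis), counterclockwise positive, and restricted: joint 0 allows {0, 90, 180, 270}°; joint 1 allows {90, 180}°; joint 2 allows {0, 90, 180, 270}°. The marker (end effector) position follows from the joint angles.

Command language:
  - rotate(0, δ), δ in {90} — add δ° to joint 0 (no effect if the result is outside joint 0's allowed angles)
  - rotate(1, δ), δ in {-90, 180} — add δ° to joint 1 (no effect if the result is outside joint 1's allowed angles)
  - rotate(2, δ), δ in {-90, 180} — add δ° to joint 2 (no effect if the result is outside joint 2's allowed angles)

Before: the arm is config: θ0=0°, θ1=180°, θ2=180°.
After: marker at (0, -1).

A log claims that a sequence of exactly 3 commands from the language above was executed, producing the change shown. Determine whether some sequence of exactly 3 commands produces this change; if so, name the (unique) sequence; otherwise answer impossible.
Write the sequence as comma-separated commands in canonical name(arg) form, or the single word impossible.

rotate(0, 90), rotate(0, 90), rotate(0, 90)

from: config: θ0=0°, θ1=180°, θ2=180°
step 1 (rotate(0, 90)): config: θ0=90°, θ1=180°, θ2=180°
step 2 (rotate(0, 90)): config: θ0=180°, θ1=180°, θ2=180°
step 3 (rotate(0, 90)): config: θ0=270°, θ1=180°, θ2=180°
all 125 alternatives checked — unique.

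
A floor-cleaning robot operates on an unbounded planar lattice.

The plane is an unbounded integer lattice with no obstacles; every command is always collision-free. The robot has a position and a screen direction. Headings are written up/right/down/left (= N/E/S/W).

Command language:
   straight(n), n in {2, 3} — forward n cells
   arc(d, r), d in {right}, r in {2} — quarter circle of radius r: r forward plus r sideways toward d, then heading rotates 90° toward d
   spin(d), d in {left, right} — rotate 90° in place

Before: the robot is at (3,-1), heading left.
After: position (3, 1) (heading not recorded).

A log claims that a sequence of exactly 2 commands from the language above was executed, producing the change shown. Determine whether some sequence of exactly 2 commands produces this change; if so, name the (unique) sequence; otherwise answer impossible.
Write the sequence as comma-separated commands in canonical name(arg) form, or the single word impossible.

spin(right), straight(2)

key: order matters: swapping spin(right) and straight(2) lands elsewhere
from: at (3,-1), heading left
t=1 spin(right) ⇒ at (3,-1), heading up
t=2 straight(2) ⇒ at (3,1), heading up
no rival 2-sequence matches.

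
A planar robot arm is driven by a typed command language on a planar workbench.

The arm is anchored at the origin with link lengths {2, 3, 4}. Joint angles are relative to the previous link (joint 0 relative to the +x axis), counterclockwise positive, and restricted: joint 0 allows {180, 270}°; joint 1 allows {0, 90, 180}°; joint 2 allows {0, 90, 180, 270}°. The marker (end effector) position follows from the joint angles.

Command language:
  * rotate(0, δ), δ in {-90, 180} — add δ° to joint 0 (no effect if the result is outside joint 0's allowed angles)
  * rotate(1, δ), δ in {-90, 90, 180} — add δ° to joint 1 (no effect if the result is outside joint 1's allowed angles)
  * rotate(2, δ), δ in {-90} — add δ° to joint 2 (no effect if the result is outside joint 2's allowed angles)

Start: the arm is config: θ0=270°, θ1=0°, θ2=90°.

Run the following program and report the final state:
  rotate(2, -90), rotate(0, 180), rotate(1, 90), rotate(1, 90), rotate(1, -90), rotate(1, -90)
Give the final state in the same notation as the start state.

config: θ0=270°, θ1=0°, θ2=0°

from: config: θ0=270°, θ1=0°, θ2=90°
[1] after rotate(2, -90): config: θ0=270°, θ1=0°, θ2=0°
[2] after rotate(0, 180): config: θ0=270°, θ1=0°, θ2=0°
[3] after rotate(1, 90): config: θ0=270°, θ1=90°, θ2=0°
[4] after rotate(1, 90): config: θ0=270°, θ1=180°, θ2=0°
[5] after rotate(1, -90): config: θ0=270°, θ1=90°, θ2=0°
[6] after rotate(1, -90): config: θ0=270°, θ1=0°, θ2=0°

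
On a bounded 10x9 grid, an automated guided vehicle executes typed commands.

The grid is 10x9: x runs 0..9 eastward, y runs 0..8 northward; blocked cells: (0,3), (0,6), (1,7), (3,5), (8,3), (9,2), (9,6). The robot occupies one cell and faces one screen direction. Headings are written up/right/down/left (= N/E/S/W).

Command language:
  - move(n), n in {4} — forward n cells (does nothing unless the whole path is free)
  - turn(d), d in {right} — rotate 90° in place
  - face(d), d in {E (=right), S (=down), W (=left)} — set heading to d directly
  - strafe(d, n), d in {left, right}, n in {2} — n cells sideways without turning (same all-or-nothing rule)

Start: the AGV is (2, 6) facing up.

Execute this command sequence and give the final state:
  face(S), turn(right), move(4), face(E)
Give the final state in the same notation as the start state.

(2, 6) facing right

start: (2, 6) facing up
step 1 (face(S)): (2, 6) facing down
step 2 (turn(right)): (2, 6) facing left
step 3 (move(4)): (2, 6) facing left
step 4 (face(E)): (2, 6) facing right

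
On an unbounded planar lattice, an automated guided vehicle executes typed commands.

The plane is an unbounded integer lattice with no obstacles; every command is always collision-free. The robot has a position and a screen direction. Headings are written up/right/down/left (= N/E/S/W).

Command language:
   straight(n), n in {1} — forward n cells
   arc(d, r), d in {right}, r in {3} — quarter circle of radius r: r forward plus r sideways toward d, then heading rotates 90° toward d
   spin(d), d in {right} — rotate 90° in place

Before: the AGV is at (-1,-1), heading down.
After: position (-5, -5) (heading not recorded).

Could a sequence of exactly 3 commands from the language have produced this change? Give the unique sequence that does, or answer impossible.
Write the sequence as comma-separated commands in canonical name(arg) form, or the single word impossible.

start: at (-1,-1), heading down
[1] after straight(1): at (-1,-2), heading down
[2] after arc(right, 3): at (-4,-5), heading left
[3] after straight(1): at (-5,-5), heading left
uniquely the one of 27 3-step routes that fits.

straight(1), arc(right, 3), straight(1)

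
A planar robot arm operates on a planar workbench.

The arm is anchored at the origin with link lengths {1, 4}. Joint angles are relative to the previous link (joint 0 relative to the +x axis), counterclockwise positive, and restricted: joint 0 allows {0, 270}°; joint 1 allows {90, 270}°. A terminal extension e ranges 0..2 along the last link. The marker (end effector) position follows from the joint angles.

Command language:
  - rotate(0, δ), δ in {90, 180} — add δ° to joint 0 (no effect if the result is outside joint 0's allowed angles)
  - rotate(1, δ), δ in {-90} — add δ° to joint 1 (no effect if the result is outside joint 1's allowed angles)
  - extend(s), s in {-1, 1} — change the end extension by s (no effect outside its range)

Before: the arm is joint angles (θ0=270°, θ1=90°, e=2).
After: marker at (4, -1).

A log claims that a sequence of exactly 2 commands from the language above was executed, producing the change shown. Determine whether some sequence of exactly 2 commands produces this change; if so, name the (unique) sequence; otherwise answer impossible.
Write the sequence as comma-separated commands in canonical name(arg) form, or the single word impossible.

extend(-1), extend(-1)

start: joint angles (θ0=270°, θ1=90°, e=2)
step 1 (extend(-1)): joint angles (θ0=270°, θ1=90°, e=1)
step 2 (extend(-1)): joint angles (θ0=270°, θ1=90°, e=0)
no rival 2-sequence matches.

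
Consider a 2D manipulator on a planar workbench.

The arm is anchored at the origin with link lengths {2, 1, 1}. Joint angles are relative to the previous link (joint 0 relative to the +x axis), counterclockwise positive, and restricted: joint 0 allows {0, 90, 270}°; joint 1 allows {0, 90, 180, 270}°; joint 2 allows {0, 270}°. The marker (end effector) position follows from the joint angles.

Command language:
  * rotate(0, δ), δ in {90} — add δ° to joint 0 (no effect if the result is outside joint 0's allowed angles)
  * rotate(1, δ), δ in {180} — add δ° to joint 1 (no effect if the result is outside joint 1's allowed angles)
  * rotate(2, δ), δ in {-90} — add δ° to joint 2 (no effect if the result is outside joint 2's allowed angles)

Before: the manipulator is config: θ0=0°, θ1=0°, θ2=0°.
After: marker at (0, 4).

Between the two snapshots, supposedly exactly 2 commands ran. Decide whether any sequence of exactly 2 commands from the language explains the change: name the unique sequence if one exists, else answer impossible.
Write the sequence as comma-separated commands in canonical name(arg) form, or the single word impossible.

t0: config: θ0=0°, θ1=0°, θ2=0°
step 1 (rotate(0, 90)): config: θ0=90°, θ1=0°, θ2=0°
step 2 (rotate(0, 90)): config: θ0=90°, θ1=0°, θ2=0°
no other 2-command option fits: unique.

rotate(0, 90), rotate(0, 90)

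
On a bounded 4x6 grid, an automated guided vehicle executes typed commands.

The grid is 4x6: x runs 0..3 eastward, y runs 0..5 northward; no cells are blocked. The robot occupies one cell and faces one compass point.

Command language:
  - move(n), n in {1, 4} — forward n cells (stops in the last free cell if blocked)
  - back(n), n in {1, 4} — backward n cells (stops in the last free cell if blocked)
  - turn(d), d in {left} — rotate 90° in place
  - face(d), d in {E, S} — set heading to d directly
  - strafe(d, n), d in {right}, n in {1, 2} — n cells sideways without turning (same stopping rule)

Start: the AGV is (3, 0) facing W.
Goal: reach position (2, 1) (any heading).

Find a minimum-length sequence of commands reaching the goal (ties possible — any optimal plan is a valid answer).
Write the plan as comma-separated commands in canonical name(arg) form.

initial: (3, 0) facing W
t=1 strafe(right, 1) ⇒ (3, 1) facing W
t=2 move(1) ⇒ (2, 1) facing W
minimal: 2 command(s), checked below 2.

strafe(right, 1), move(1)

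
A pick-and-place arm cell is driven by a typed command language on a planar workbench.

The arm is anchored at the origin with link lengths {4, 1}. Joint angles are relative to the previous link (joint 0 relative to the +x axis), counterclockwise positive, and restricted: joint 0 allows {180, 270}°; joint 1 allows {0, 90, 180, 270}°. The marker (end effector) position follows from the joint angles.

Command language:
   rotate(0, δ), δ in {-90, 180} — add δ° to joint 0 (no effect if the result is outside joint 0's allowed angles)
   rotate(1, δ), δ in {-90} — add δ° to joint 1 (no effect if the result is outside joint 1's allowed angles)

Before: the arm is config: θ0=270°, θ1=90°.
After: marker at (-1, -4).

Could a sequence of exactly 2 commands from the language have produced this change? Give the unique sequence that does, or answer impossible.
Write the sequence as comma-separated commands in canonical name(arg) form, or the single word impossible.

rotate(1, -90), rotate(1, -90)

initial: config: θ0=270°, θ1=90°
[1] after rotate(1, -90): config: θ0=270°, θ1=0°
[2] after rotate(1, -90): config: θ0=270°, θ1=270°
all 9 alternatives checked — unique.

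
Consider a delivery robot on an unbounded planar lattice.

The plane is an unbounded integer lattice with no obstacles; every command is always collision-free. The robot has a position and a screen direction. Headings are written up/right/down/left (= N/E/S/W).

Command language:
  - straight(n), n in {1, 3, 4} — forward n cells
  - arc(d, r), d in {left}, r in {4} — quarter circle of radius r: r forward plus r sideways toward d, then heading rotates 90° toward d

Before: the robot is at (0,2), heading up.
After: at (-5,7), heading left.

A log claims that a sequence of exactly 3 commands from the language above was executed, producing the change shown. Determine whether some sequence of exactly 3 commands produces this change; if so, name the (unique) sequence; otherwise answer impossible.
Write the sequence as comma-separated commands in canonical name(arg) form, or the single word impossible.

straight(1), arc(left, 4), straight(1)

key: position moved to (-5,7) AND the heading swung to W — translation plus rotation needed
start: at (0,2), heading up
[1] after straight(1): at (0,3), heading up
[2] after arc(left, 4): at (-4,7), heading left
[3] after straight(1): at (-5,7), heading left
all 64 alternatives checked — unique.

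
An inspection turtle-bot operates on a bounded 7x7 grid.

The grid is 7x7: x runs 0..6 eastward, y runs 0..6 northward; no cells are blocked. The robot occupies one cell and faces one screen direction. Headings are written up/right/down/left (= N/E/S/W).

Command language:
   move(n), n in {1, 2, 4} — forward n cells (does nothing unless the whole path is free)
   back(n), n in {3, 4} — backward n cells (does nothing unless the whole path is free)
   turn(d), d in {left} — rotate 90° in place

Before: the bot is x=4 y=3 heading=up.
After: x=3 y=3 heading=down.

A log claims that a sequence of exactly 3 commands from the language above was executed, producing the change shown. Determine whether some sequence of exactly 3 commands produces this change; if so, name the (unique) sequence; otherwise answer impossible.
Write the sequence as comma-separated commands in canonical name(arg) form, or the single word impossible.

turn(left), move(1), turn(left)

key: cell and facing (now S) both changed — the 3 commands mix motion and turning
begin: x=4 y=3 heading=up
1. turn(left) → x=4 y=3 heading=left
2. move(1) → x=3 y=3 heading=left
3. turn(left) → x=3 y=3 heading=down
all 216 alternatives checked — unique.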